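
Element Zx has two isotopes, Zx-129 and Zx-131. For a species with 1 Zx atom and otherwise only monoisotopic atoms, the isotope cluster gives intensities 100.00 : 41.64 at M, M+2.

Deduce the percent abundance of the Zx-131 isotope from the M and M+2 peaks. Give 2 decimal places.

29.40%

If p is the fraction of Zx that is Zx-129, then I(M+2)/I(M) = [C(1,1)·p^0·(1−p)] / p^1 = 1·(1−p)/p = 41.64/100.00 = 0.4164
(1−p)/p = 0.4164/1 = 0.4164  ⇒  p = 1/(1 + 0.4164) = 0.7060
Zx-129: 70.60%, Zx-131: 29.40%.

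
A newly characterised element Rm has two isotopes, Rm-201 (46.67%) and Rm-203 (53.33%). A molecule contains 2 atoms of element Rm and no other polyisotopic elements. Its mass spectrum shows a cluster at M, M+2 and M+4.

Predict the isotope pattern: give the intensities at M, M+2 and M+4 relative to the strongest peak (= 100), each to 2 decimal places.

43.76 : 100.00 : 57.14

The 2 Rm atoms are independent, so intensities follow the terms of (0.4667 + 0.5333)^2.
P(M) = 0.4667^2 = 0.217809
P(M+2) = 2 × 0.4667^1 × 0.5333^1 = 0.497782
P(M+4) = 0.5333^2 = 0.284409
The M+2 peak is largest (0.497782); scaling to 100 gives 43.76 : 100.00 : 57.14.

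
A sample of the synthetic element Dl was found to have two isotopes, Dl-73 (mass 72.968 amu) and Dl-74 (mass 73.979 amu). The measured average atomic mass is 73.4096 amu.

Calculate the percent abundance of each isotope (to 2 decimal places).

Writing the weighted mean with unknown fraction x of Dl-73:
72.968·x + 73.979·(1 − x) = 73.4096
(72.968 − 73.979)·x = 73.4096 − 73.979
x = -0.5694 / -1.011 = 0.56320 → 56.32% Dl-73, 43.68% Dl-74.

Dl-73: 56.32%, Dl-74: 43.68%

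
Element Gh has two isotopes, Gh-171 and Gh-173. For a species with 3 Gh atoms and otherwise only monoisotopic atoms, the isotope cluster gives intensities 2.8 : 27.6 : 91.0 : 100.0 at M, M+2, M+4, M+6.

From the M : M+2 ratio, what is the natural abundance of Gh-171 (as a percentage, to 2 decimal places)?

23.33%

If p is the fraction of Gh that is Gh-171, then I(M+2)/I(M) = [C(3,1)·p^2·(1−p)] / p^3 = 3·(1−p)/p = 27.6/2.8 = 9.8571
(1−p)/p = 9.8571/3 = 3.2857  ⇒  p = 1/(1 + 3.2857) = 0.2333
Gh-171: 23.33%, Gh-173: 76.67%.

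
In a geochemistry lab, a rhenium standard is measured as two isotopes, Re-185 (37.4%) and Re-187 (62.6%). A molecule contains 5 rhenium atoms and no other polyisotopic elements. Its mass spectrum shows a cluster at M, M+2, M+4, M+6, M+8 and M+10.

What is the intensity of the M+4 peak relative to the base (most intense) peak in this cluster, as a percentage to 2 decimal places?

59.74%

(0.374 + 0.626)^5 gives M 0.0073, M+2 0.0612, M+4 0.2050, M+6 0.3431, M+8 0.2872, M+10 0.0961; the largest is M+6.
P(M+6) = C(5,3) × 0.374^2 × 0.626^3 = 10 × 0.139876 × 0.24531438 = 0.343136 (base)
P(M+4) = C(5,2) × 0.374^3 × 0.626^2 = 10 × 0.05231362 × 0.391876 = 0.205005
Relative intensity = 0.205005 / 0.343136 × 100 = 59.74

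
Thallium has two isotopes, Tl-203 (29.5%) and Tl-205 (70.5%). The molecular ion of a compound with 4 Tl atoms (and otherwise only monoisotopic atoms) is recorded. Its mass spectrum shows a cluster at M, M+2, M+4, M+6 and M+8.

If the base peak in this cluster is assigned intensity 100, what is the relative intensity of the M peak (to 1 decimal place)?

(0.295 + 0.705)^4 gives M 0.0076, M+2 0.0724, M+4 0.2595, M+6 0.4135, M+8 0.2470; the largest is M+6.
P(M+6) = C(4,3) × 0.295^1 × 0.705^3 = 4 × 0.2950 × 0.35040263 = 0.413475 (base)
P(M) = C(4,0) × 0.295^4 × 0.705^0 = 1 × 0.00757335 × 1.0000 = 0.007573
Relative intensity = 0.007573 / 0.413475 × 100 = 1.8

1.8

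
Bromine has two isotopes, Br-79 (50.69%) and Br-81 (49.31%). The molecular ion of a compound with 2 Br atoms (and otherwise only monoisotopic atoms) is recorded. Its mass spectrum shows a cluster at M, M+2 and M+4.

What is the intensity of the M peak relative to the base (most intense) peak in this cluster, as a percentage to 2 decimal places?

51.40%

Term probabilities: M 0.2569, M+2 0.4999, M+4 0.2431. Base peak = M+2.
P(M+2) = C(2,1) × 0.5069^1 × 0.4931^1 = 2 × 0.5069 × 0.4931 = 0.499905 (base)
P(M) = C(2,0) × 0.5069^2 × 0.4931^0 = 1 × 0.25694761 × 1.0000 = 0.256948
Relative intensity = 0.256948 / 0.499905 × 100 = 51.40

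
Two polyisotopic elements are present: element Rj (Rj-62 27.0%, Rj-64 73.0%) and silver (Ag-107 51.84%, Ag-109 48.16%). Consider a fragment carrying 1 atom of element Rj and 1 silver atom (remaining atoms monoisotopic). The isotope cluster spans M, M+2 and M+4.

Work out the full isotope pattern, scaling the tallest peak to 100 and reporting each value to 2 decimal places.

27.53 : 100.00 : 69.14

Element Rj pattern (n=1): 0.2700 : 0.7300
Silver pattern (n=1): 0.5184 : 0.4816
Convolve the two distributions (both contribute in 2-u steps):
  M: 0.2700×0.5184 = 0.139968
  M+2: 0.2700×0.4816 + 0.7300×0.5184 = 0.508464
  M+4: 0.7300×0.4816 = 0.351568
Scale to base peak (0.508464) = 100: 27.53 : 100.00 : 69.14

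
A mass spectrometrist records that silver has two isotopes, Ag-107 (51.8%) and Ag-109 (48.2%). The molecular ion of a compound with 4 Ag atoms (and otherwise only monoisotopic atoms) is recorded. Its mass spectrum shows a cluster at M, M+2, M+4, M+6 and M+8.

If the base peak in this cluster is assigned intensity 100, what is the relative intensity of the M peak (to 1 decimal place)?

Term probabilities: M 0.0720, M+2 0.2680, M+4 0.3740, M+6 0.2320, M+8 0.0540. Base peak = M+4.
P(M+4) = C(4,2) × 0.518^2 × 0.482^2 = 6 × 0.268324 × 0.232324 = 0.374029 (base)
P(M) = C(4,0) × 0.518^4 × 0.482^0 = 1 × 0.07199777 × 1.0000 = 0.071998
Relative intensity = 0.071998 / 0.374029 × 100 = 19.2

19.2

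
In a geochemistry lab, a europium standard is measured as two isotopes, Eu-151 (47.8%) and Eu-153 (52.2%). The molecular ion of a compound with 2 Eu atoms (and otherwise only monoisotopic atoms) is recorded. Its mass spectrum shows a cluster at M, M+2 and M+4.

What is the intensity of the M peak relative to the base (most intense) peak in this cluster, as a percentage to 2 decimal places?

Binomial terms of (0.478 + 0.522)^2: M 0.2285, M+2 0.4990, M+4 0.2725 → M+2 is the base peak.
P(M+2) = C(2,1) × 0.478^1 × 0.522^1 = 2 × 0.4780 × 0.5220 = 0.499032 (base)
P(M) = C(2,0) × 0.478^2 × 0.522^0 = 1 × 0.228484 × 1.0000 = 0.228484
Relative intensity = 0.228484 / 0.499032 × 100 = 45.79

45.79%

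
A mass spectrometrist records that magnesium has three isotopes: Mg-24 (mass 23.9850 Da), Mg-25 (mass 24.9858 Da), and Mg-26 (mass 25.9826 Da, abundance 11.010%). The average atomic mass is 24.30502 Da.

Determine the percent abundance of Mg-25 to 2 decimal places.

10.00%

The remaining 88.990% is split between Mg-24 (fraction x) and Mg-25 (fraction 0.88990 − x).
Substituting: 23.9850x + 24.9858(0.88990 − x) = 21.44433574
(23.9850 − 24.9858)x = -0.79052768  ⇒  x = 0.78990, y = 0.10000
Mg-24: 78.99%, Mg-25: 10.00%.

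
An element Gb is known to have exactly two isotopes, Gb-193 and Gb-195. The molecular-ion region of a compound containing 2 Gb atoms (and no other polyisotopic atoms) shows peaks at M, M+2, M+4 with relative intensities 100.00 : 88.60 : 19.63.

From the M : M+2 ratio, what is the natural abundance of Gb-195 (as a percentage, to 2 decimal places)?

Write p for the Gb-193 fraction. I(M+2)/I(M) = [C(2,1)·p^1·(1−p)] / p^2 = 2·(1−p)/p = 88.60/100.00 = 0.8860
(1−p)/p = 0.8860/2 = 0.4430  ⇒  p = 1/(1 + 0.4430) = 0.6930
Gb-193: 69.30%, Gb-195: 30.70%.

30.70%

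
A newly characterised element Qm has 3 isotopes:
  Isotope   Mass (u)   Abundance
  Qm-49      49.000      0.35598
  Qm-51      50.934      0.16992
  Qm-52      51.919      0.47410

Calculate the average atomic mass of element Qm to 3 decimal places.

Ar = Σ fᵢ·mᵢ = 0.35598 × 49.000 + 0.16992 × 50.934 + 0.47410 × 51.919
= 17.4430 + 8.6547 + 24.6148 = 50.7125 u

50.713 u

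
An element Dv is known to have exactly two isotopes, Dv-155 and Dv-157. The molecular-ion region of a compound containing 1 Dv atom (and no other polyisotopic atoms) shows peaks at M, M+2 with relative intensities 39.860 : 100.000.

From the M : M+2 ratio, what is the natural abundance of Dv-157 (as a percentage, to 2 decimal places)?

If p is the fraction of Dv that is Dv-155, then I(M+2)/I(M) = [C(1,1)·p^0·(1−p)] / p^1 = 1·(1−p)/p = 100.000/39.860 = 2.5088
(1−p)/p = 2.5088/1 = 2.5088  ⇒  p = 1/(1 + 2.5088) = 0.2850
Dv-155: 28.50%, Dv-157: 71.50%.

71.50%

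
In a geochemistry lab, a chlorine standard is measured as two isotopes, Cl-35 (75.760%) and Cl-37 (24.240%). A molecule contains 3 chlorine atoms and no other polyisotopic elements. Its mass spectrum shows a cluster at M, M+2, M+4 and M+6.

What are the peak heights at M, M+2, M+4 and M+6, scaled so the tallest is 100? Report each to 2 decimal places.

Each Cl atom is independently Cl-35 (p = 0.75760) or Cl-37 (q = 0.24240); the cluster is the binomial expansion (p + q)^3.
P(M) = 0.75760^3 = 0.434830
P(M+2) = 3 × 0.75760^2 × 0.24240^1 = 0.417382
P(M+4) = 3 × 0.75760^1 × 0.24240^2 = 0.133545
P(M+6) = 0.24240^3 = 0.014243
The M peak is largest (0.434830); scaling to 100 gives 100.00 : 95.99 : 30.71 : 3.28.

100.00 : 95.99 : 30.71 : 3.28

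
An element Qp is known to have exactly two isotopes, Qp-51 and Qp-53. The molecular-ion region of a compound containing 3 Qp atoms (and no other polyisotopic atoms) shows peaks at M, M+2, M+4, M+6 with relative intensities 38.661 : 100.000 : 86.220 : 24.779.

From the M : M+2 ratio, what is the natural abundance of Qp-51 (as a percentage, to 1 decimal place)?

53.7%

Write p for the Qp-51 fraction. I(M+2)/I(M) = [C(3,1)·p^2·(1−p)] / p^3 = 3·(1−p)/p = 100.000/38.661 = 2.5866
(1−p)/p = 2.5866/3 = 0.8622  ⇒  p = 1/(1 + 0.8622) = 0.5370
Qp-51: 53.7%, Qp-53: 46.3%.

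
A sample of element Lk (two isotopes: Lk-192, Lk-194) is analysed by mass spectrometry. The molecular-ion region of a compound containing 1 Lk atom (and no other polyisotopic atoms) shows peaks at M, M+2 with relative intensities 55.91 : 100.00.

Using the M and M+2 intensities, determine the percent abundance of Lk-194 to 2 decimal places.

64.14%

Write p for the Lk-192 fraction. I(M+2)/I(M) = [C(1,1)·p^0·(1−p)] / p^1 = 1·(1−p)/p = 100.00/55.91 = 1.7886
(1−p)/p = 1.7886/1 = 1.7886  ⇒  p = 1/(1 + 1.7886) = 0.3586
Lk-192: 35.86%, Lk-194: 64.14%.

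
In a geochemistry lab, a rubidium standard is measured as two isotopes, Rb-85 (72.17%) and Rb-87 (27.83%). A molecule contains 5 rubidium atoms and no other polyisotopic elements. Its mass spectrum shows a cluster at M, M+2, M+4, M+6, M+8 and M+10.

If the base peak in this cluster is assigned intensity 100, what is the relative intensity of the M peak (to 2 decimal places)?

(0.7217 + 0.2783)^5 gives M 0.1958, M+2 0.3775, M+4 0.2911, M+6 0.1123, M+8 0.0216, M+10 0.0017; the largest is M+2.
P(M+2) = C(5,1) × 0.7217^4 × 0.2783^1 = 5 × 0.27128565 × 0.2783 = 0.377494 (base)
P(M) = C(5,0) × 0.7217^5 × 0.2783^0 = 1 × 0.19578685 × 1.0000 = 0.195787
Relative intensity = 0.195787 / 0.377494 × 100 = 51.86

51.86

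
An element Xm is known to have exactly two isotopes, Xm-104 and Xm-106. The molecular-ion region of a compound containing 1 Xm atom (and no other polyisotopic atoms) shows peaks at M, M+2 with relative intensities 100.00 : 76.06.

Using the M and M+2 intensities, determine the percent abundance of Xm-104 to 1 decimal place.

56.8%

Let p = fractional abundance of Xm-104. I(M+2)/I(M) = [C(1,1)·p^0·(1−p)] / p^1 = 1·(1−p)/p = 76.06/100.00 = 0.7606
(1−p)/p = 0.7606/1 = 0.7606  ⇒  p = 1/(1 + 0.7606) = 0.5680
Xm-104: 56.8%, Xm-106: 43.2%.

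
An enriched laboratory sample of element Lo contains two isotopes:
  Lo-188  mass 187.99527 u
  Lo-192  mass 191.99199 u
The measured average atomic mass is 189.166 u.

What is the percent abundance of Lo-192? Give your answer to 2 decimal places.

Writing the weighted mean with unknown fraction x of Lo-188:
187.99527·x + 191.99199·(1 − x) = 189.166
(187.99527 − 191.99199)·x = 189.166 − 191.99199
x = -2.82599 / -3.99672 = 0.70708 → 70.71% Lo-188, 29.29% Lo-192.

29.29%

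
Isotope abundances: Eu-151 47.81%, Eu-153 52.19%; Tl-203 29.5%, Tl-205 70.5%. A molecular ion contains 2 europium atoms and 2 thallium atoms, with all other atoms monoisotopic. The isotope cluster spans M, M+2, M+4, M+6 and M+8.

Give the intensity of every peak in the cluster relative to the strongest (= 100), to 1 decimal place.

5.5 : 38.3 : 95.4 : 100.0 : 37.5

Europium pattern (n=2): 0.22857961 : 0.49904078 : 0.27237961
Thallium pattern (n=2): 0.087025 : 0.41595 : 0.497025
Convolve the two distributions (both contribute in 2-u steps):
  M: 0.22857961×0.087025 = 0.019892
  M+2: 0.22857961×0.41595 + 0.49904078×0.087025 = 0.138507
  M+4: 0.22857961×0.497025 + 0.49904078×0.41595 + 0.27237961×0.087025 = 0.344890
  M+6: 0.49904078×0.497025 + 0.27237961×0.41595 = 0.361332
  M+8: 0.27237961×0.497025 = 0.135379
Scale to base peak (0.361332) = 100: 5.5 : 38.3 : 95.4 : 100.0 : 37.5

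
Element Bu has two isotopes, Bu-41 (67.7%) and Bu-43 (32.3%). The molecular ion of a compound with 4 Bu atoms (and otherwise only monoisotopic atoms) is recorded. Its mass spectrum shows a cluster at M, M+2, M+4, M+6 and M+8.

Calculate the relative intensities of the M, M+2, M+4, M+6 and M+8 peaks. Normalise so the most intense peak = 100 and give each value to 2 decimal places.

52.40 : 100.00 : 71.57 : 22.76 : 2.72

The 4 Bu atoms are independent, so intensities follow the terms of (0.677 + 0.323)^4.
P(M) = 0.677^4 = 0.210065
P(M+2) = 4 × 0.677^3 × 0.323^1 = 0.400893
P(M+4) = 6 × 0.677^2 × 0.323^2 = 0.286902
P(M+6) = 4 × 0.677^1 × 0.323^3 = 0.091255
P(M+8) = 0.323^4 = 0.010885
The M+2 peak is largest (0.400893); scaling to 100 gives 52.40 : 100.00 : 71.57 : 22.76 : 2.72.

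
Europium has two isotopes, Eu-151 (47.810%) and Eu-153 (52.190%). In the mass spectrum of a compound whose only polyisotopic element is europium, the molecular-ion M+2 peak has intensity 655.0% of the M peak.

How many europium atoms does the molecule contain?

6

With n Eu atoms, P(M+2)/P(M) = C(n,1)·p^(n−1)q / p^n = n·q/p = n · 0.52190/0.47810.
n = 6.550 × 0.47810/0.52190 = 6.00 ≈ 6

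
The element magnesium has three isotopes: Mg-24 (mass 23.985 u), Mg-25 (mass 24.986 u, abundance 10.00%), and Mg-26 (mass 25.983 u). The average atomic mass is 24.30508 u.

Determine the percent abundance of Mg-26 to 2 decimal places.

Let x and y be the fractions of Mg-24 and Mg-26. Then x + y = 1 − 0.1000 = 0.9000 and 23.985x + 25.983y = 24.30508 − 0.1000×24.986 = 21.80648.
Substituting: 23.985x + 25.983(0.9000 − x) = 21.80648
(23.985 − 25.983)x = -1.57822  ⇒  x = 0.78990, y = 0.11010
Mg-24: 78.99%, Mg-26: 11.01%.

11.01%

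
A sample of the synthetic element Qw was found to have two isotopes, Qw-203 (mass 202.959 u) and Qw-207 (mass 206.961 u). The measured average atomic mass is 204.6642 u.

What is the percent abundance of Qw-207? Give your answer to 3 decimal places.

42.609%

Writing the weighted mean with unknown fraction x of Qw-203:
202.959·x + 206.961·(1 − x) = 204.6642
(202.959 − 206.961)·x = 204.6642 − 206.961
x = -2.2968 / -4.002 = 0.57391 → 57.391% Qw-203, 42.609% Qw-207.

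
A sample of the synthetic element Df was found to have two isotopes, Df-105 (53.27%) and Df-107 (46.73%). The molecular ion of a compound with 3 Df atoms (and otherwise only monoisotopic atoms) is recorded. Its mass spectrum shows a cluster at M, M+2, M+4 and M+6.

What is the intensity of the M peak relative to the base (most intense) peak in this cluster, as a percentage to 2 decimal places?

Term probabilities: M 0.1512, M+2 0.3978, M+4 0.3490, M+6 0.1020. Base peak = M+2.
P(M+2) = C(3,1) × 0.5327^2 × 0.4673^1 = 3 × 0.28376929 × 0.4673 = 0.397816 (base)
P(M) = C(3,0) × 0.5327^3 × 0.4673^0 = 1 × 0.1511639 × 1.0000 = 0.151164
Relative intensity = 0.151164 / 0.397816 × 100 = 38.00

38.00%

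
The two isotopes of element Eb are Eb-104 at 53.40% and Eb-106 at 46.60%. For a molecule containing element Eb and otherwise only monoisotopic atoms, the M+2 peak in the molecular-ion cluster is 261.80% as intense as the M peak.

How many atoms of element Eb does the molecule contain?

3

The M+2/M ratio from n Eb atoms is n · q/p = n · 0.4660/0.5340.
n = 2.6180 × 0.5340/0.4660 = 3.00 ≈ 3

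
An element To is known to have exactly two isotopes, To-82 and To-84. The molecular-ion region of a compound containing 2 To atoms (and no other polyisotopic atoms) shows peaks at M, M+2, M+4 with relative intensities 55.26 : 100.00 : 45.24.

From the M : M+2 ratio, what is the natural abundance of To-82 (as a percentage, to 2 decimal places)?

52.50%

Write p for the To-82 fraction. I(M+2)/I(M) = [C(2,1)·p^1·(1−p)] / p^2 = 2·(1−p)/p = 100.00/55.26 = 1.8096
(1−p)/p = 1.8096/2 = 0.9048  ⇒  p = 1/(1 + 0.9048) = 0.5250
To-82: 52.50%, To-84: 47.50%.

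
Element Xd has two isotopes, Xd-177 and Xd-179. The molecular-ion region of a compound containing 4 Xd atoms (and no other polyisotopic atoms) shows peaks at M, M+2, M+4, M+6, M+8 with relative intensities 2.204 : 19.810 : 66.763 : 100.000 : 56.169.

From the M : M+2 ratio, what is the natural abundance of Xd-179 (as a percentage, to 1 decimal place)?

69.2%

Write p for the Xd-177 fraction. I(M+2)/I(M) = [C(4,1)·p^3·(1−p)] / p^4 = 4·(1−p)/p = 19.810/2.204 = 8.9882
(1−p)/p = 8.9882/4 = 2.2471  ⇒  p = 1/(1 + 2.2471) = 0.3080
Xd-177: 30.8%, Xd-179: 69.2%.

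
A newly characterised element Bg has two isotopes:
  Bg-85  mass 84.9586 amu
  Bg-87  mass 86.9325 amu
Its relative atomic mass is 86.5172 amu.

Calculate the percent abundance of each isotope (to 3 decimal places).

Let x be the fractional abundance of Bg-85; then Bg-87 has abundance 1 − x.
84.9586·x + 86.9325·(1 − x) = 86.5172
(84.9586 − 86.9325)·x = 86.5172 − 86.9325
x = -0.4153 / -1.9739 = 0.21040 → 21.040% Bg-85, 78.960% Bg-87.

Bg-85: 21.040%, Bg-87: 78.960%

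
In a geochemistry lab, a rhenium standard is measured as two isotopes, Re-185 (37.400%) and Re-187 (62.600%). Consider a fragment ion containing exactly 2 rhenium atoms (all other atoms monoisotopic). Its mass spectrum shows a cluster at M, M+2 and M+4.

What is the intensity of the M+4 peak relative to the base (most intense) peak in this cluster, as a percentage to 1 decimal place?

Term probabilities: M 0.1399, M+2 0.4682, M+4 0.3919. Base peak = M+2.
P(M+2) = C(2,1) × 0.37400^1 × 0.62600^1 = 2 × 0.3740 × 0.6260 = 0.468248 (base)
P(M+4) = C(2,2) × 0.37400^0 × 0.62600^2 = 1 × 1.0000 × 0.391876 = 0.391876
Relative intensity = 0.391876 / 0.468248 × 100 = 83.7

83.7%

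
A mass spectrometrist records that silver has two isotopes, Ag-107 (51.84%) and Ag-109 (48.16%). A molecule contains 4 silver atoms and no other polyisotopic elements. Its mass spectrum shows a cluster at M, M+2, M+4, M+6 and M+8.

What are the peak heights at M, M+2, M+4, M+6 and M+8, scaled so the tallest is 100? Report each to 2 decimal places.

The 4 Ag atoms are independent, so intensities follow the terms of (0.5184 + 0.4816)^4.
P(M) = 0.5184^4 = 0.072220
P(M+2) = 4 × 0.5184^3 × 0.4816^1 = 0.268375
P(M+4) = 6 × 0.5184^2 × 0.4816^2 = 0.373985
P(M+6) = 4 × 0.5184^1 × 0.4816^3 = 0.231624
P(M+8) = 0.4816^4 = 0.053795
The M+4 peak is largest (0.373985); scaling to 100 gives 19.31 : 71.76 : 100.00 : 61.93 : 14.38.

19.31 : 71.76 : 100.00 : 61.93 : 14.38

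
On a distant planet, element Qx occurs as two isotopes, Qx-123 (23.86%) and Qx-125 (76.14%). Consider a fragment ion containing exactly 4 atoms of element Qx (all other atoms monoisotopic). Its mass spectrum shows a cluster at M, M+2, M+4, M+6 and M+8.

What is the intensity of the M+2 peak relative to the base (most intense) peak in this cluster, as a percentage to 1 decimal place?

9.8%

Term probabilities: M 0.0032, M+2 0.0414, M+4 0.1980, M+6 0.4213, M+8 0.3361. Base peak = M+6.
P(M+6) = C(4,3) × 0.2386^1 × 0.7614^3 = 4 × 0.2386 × 0.44140639 = 0.421278 (base)
P(M+2) = C(4,1) × 0.2386^3 × 0.7614^1 = 4 × 0.01358349 × 0.7614 = 0.041370
Relative intensity = 0.041370 / 0.421278 × 100 = 9.8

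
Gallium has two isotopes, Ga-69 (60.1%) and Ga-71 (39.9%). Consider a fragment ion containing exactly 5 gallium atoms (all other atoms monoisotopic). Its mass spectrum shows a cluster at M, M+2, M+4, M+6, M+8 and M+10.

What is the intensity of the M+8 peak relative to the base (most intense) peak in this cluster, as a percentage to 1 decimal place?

Binomial terms of (0.601 + 0.399)^5: M 0.0784, M+2 0.2603, M+4 0.3456, M+6 0.2294, M+8 0.0762, M+10 0.0101 → M+4 is the base peak.
P(M+4) = C(5,2) × 0.601^3 × 0.399^2 = 10 × 0.2170818 × 0.159201 = 0.345596 (base)
P(M+8) = C(5,4) × 0.601^1 × 0.399^4 = 5 × 0.6010 × 0.02534496 = 0.076162
Relative intensity = 0.076162 / 0.345596 × 100 = 22.0

22.0%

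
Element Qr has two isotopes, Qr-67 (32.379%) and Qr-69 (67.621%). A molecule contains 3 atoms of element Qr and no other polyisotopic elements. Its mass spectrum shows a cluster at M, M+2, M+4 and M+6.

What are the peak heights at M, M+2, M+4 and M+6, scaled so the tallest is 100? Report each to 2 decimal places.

7.64 : 47.88 : 100.00 : 69.61

Expanding (0.32379 + 0.67621)^3:
P(M) = 0.32379^3 = 0.033946
P(M+2) = 3 × 0.32379^2 × 0.67621^1 = 0.212681
P(M+4) = 3 × 0.32379^1 × 0.67621^2 = 0.444169
P(M+6) = 0.67621^3 = 0.309204
The M+4 peak is largest (0.444169); scaling to 100 gives 7.64 : 47.88 : 100.00 : 69.61.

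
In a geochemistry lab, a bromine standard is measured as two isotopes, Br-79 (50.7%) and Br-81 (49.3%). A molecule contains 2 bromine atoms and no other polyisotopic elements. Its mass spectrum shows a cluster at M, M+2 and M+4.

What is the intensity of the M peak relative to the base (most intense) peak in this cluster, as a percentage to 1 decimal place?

Binomial terms of (0.507 + 0.493)^2: M 0.2570, M+2 0.4999, M+4 0.2430 → M+2 is the base peak.
P(M+2) = C(2,1) × 0.507^1 × 0.493^1 = 2 × 0.5070 × 0.4930 = 0.499902 (base)
P(M) = C(2,0) × 0.507^2 × 0.493^0 = 1 × 0.257049 × 1.0000 = 0.257049
Relative intensity = 0.257049 / 0.499902 × 100 = 51.4

51.4%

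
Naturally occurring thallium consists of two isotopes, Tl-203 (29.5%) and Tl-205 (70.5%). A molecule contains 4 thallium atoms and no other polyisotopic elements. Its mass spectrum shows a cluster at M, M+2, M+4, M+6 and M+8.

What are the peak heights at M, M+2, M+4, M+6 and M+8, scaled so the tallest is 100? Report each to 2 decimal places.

The 4 Tl atoms are independent, so intensities follow the terms of (0.295 + 0.705)^4.
P(M) = 0.295^4 = 0.007573
P(M+2) = 4 × 0.295^3 × 0.705^1 = 0.072396
P(M+4) = 6 × 0.295^2 × 0.705^2 = 0.259522
P(M+6) = 4 × 0.295^1 × 0.705^3 = 0.413475
P(M+8) = 0.705^4 = 0.247034
The M+6 peak is largest (0.413475); scaling to 100 gives 1.83 : 17.51 : 62.77 : 100.00 : 59.75.

1.83 : 17.51 : 62.77 : 100.00 : 59.75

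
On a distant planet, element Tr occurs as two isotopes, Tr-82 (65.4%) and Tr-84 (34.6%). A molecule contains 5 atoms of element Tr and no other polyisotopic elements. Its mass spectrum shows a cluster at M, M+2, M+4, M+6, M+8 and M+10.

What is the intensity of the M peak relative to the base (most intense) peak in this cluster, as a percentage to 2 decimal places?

Binomial terms of (0.654 + 0.346)^5: M 0.1196, M+2 0.3165, M+4 0.3349, M+6 0.1772, M+8 0.0469, M+10 0.0050 → M+4 is the base peak.
P(M+4) = C(5,2) × 0.654^3 × 0.346^2 = 10 × 0.27972626 × 0.119716 = 0.334877 (base)
P(M) = C(5,0) × 0.654^5 × 0.346^0 = 1 × 0.1196434 × 1.0000 = 0.119643
Relative intensity = 0.119643 / 0.334877 × 100 = 35.73

35.73%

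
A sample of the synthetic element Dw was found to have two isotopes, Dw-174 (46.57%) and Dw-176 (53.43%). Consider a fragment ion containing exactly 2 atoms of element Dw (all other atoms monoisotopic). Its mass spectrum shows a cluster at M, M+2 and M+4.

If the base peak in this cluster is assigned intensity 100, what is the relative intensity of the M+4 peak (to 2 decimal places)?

(0.4657 + 0.5343)^2 gives M 0.2169, M+2 0.4976, M+4 0.2855; the largest is M+2.
P(M+2) = C(2,1) × 0.4657^1 × 0.5343^1 = 2 × 0.4657 × 0.5343 = 0.497647 (base)
P(M+4) = C(2,2) × 0.4657^0 × 0.5343^2 = 1 × 1.0000 × 0.28547649 = 0.285476
Relative intensity = 0.285476 / 0.497647 × 100 = 57.37

57.37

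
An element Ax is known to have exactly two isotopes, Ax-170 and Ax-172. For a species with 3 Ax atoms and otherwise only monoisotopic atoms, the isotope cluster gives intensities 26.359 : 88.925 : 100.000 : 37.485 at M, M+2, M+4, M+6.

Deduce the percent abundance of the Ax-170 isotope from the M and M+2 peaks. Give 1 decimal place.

Write p for the Ax-170 fraction. I(M+2)/I(M) = [C(3,1)·p^2·(1−p)] / p^3 = 3·(1−p)/p = 88.925/26.359 = 3.3736
(1−p)/p = 3.3736/3 = 1.1245  ⇒  p = 1/(1 + 1.1245) = 0.4707
Ax-170: 47.1%, Ax-172: 52.9%.

47.1%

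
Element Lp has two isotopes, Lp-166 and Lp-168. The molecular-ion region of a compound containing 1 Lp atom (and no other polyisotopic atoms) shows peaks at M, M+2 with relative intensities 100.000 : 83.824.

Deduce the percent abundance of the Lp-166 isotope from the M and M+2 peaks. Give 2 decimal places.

54.40%

Write p for the Lp-166 fraction. I(M+2)/I(M) = [C(1,1)·p^0·(1−p)] / p^1 = 1·(1−p)/p = 83.824/100.000 = 0.8382
(1−p)/p = 0.8382/1 = 0.8382  ⇒  p = 1/(1 + 0.8382) = 0.5440
Lp-166: 54.40%, Lp-168: 45.60%.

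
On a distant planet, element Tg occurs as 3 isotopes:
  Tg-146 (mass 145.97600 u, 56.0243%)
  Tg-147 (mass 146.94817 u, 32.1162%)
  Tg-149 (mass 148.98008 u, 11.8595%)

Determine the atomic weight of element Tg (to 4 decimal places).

Average mass = Σ (abundance × isotope mass) = 0.560243 × 145.97600 + 0.321162 × 146.94817 + 0.118595 × 148.98008
= 81.782032 + 47.194168 + 17.668293 = 146.644493 u

146.6445 u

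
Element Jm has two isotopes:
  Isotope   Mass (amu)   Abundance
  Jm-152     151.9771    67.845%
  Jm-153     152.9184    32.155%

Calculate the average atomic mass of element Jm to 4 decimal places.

152.2798 amu

Weight each isotope mass by its fractional abundance: 0.67845 × 151.9771 + 0.32155 × 152.9184
= 103.10886 + 49.17091 = 152.27977 amu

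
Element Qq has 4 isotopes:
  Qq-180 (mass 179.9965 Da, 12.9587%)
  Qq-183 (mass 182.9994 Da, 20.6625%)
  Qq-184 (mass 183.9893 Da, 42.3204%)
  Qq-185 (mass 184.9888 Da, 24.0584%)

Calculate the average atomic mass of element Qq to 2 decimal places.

Weight each isotope mass by its fractional abundance: 0.129587 × 179.9965 + 0.206625 × 182.9994 + 0.423204 × 183.9893 + 0.240584 × 184.9888
= 23.32521 + 37.81225 + 77.86501 + 44.50535 = 183.50782 Da

183.51 Da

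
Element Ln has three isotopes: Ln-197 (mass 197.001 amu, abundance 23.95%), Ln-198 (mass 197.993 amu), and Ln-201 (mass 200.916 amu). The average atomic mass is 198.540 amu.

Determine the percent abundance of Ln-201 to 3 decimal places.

Let x and y be the fractions of Ln-198 and Ln-201. Then x + y = 1 − 0.2395 = 0.7605 and 197.993x + 200.916y = 198.540 − 0.2395×197.001 = 151.3582605.
Substituting: 197.993x + 200.916(0.7605 − x) = 151.3582605
(197.993 − 200.916)x = -1.4383575  ⇒  x = 0.49208, y = 0.26842
Ln-198: 49.208%, Ln-201: 26.842%.

26.842%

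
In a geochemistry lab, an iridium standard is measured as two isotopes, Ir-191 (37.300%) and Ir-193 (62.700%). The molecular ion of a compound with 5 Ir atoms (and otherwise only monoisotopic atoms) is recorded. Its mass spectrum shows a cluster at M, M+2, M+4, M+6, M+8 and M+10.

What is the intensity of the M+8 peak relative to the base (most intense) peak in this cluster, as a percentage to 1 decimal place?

84.0%

(0.37300 + 0.62700)^5 gives M 0.0072, M+2 0.0607, M+4 0.2040, M+6 0.3429, M+8 0.2882, M+10 0.0969; the largest is M+6.
P(M+6) = C(5,3) × 0.37300^2 × 0.62700^3 = 10 × 0.139129 × 0.24649188 = 0.342942 (base)
P(M+8) = C(5,4) × 0.37300^1 × 0.62700^4 = 5 × 0.3730 × 0.15455041 = 0.288237
Relative intensity = 0.288237 / 0.342942 × 100 = 84.0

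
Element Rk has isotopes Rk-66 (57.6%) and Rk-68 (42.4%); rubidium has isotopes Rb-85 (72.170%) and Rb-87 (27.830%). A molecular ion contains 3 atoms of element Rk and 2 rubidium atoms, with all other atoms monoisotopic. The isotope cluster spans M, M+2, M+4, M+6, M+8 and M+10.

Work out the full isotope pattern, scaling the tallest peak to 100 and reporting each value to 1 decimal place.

Element Rk pattern (n=3): 0.19110298 : 0.42201907 : 0.31065293 : 0.07622502
Rubidium pattern (n=2): 0.52085089 : 0.40169822 : 0.07745089
Convolve the two distributions (both contribute in 2-u steps):
  M: 0.19110298×0.52085089 = 0.099536
  M+2: 0.19110298×0.40169822 + 0.42201907×0.52085089 = 0.296575
  M+4: 0.19110298×0.07745089 + 0.42201907×0.40169822 + 0.31065293×0.52085089 = 0.346129
  M+6: 0.42201907×0.07745089 + 0.31065293×0.40169822 + 0.07622502×0.52085089 = 0.197176
  M+8: 0.31065293×0.07745089 + 0.07622502×0.40169822 = 0.054680
  M+10: 0.07622502×0.07745089 = 0.005904
Scale to base peak (0.346129) = 100: 28.8 : 85.7 : 100.0 : 57.0 : 15.8 : 1.7

28.8 : 85.7 : 100.0 : 57.0 : 15.8 : 1.7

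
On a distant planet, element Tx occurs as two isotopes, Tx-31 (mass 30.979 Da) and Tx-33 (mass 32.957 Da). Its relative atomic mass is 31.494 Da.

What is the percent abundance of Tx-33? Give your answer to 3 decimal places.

Writing the weighted mean with unknown fraction x of Tx-31:
30.979·x + 32.957·(1 − x) = 31.494
(30.979 − 32.957)·x = 31.494 − 32.957
x = -1.463 / -1.978 = 0.73964 → 73.964% Tx-31, 26.036% Tx-33.

26.036%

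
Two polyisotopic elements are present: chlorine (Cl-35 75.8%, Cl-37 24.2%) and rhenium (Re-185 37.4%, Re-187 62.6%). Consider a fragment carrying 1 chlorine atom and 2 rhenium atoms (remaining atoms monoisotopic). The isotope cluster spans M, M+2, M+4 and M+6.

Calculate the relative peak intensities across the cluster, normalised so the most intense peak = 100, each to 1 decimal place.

Chlorine pattern (n=1): 0.7580 : 0.2420
Rhenium pattern (n=2): 0.139876 : 0.468248 : 0.391876
Convolve the two distributions (both contribute in 2-u steps):
  M: 0.7580×0.139876 = 0.106026
  M+2: 0.7580×0.468248 + 0.2420×0.139876 = 0.388782
  M+4: 0.7580×0.391876 + 0.2420×0.468248 = 0.410358
  M+6: 0.2420×0.391876 = 0.094834
Scale to base peak (0.410358) = 100: 25.8 : 94.7 : 100.0 : 23.1

25.8 : 94.7 : 100.0 : 23.1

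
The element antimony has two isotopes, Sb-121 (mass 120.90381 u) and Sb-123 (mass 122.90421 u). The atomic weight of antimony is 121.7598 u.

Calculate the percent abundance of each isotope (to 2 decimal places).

Sb-121: 57.21%, Sb-123: 42.79%

With x = fraction of Sb-121 (so Sb-123 is 1 − x):
120.90381·x + 122.90421·(1 − x) = 121.7598
(120.90381 − 122.90421)·x = 121.7598 − 122.90421
x = -1.14441 / -2.00040 = 0.57209 → 57.21% Sb-121, 42.79% Sb-123.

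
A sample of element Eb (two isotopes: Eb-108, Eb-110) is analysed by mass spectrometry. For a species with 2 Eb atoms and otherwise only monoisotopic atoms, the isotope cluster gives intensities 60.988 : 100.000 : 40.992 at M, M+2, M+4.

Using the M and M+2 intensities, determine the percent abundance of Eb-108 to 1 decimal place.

55.0%

Let p = fractional abundance of Eb-108. I(M+2)/I(M) = [C(2,1)·p^1·(1−p)] / p^2 = 2·(1−p)/p = 100.000/60.988 = 1.6397
(1−p)/p = 1.6397/2 = 0.8198  ⇒  p = 1/(1 + 0.8198) = 0.5495
Eb-108: 55.0%, Eb-110: 45.0%.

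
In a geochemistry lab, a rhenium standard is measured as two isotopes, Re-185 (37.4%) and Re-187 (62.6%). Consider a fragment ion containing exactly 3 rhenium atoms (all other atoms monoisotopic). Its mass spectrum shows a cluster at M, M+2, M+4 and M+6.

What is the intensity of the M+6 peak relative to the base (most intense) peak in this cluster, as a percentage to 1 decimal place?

Term probabilities: M 0.0523, M+2 0.2627, M+4 0.4397, M+6 0.2453. Base peak = M+4.
P(M+4) = C(3,2) × 0.374^1 × 0.626^2 = 3 × 0.3740 × 0.391876 = 0.439685 (base)
P(M+6) = C(3,3) × 0.374^0 × 0.626^3 = 1 × 1.0000 × 0.24531438 = 0.245314
Relative intensity = 0.245314 / 0.439685 × 100 = 55.8

55.8%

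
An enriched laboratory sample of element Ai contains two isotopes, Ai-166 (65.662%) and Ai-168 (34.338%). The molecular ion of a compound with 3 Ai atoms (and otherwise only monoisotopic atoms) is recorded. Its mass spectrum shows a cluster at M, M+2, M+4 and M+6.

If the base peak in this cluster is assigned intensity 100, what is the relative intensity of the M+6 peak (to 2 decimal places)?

(0.65662 + 0.34338)^3 gives M 0.2831, M+2 0.4441, M+4 0.2323, M+6 0.0405; the largest is M+2.
P(M+2) = C(3,1) × 0.65662^2 × 0.34338^1 = 3 × 0.43114982 × 0.34338 = 0.444145 (base)
P(M+6) = C(3,3) × 0.65662^0 × 0.34338^3 = 1 × 1.0000 × 0.04048788 = 0.040488
Relative intensity = 0.040488 / 0.444145 × 100 = 9.12

9.12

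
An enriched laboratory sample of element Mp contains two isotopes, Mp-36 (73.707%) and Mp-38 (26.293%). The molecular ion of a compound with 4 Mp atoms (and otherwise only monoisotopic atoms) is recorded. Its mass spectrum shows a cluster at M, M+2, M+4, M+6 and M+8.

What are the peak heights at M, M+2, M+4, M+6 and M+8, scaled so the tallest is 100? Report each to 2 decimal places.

70.08 : 100.00 : 53.51 : 12.73 : 1.13

Each Mp atom is independently Mp-36 (p = 0.73707) or Mp-38 (q = 0.26293); the cluster is the binomial expansion (p + q)^4.
P(M) = 0.73707^4 = 0.295145
P(M+2) = 4 × 0.73707^3 × 0.26293^1 = 0.421140
P(M+4) = 6 × 0.73707^2 × 0.26293^2 = 0.225346
P(M+6) = 4 × 0.73707^1 × 0.26293^3 = 0.053591
P(M+8) = 0.26293^4 = 0.004779
The M+2 peak is largest (0.421140); scaling to 100 gives 70.08 : 100.00 : 53.51 : 12.73 : 1.13.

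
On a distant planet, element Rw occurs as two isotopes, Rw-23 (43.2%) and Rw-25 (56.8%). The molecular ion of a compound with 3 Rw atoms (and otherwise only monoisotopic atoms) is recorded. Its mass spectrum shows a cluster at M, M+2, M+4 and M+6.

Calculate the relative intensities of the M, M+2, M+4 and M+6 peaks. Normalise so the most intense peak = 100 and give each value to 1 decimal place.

Each Rw atom is independently Rw-23 (p = 0.432) or Rw-25 (q = 0.568); the cluster is the binomial expansion (p + q)^3.
P(M) = 0.432^3 = 0.080622
P(M+2) = 3 × 0.432^2 × 0.568^1 = 0.318007
P(M+4) = 3 × 0.432^1 × 0.568^2 = 0.418121
P(M+6) = 0.568^3 = 0.183250
The M+4 peak is largest (0.418121); scaling to 100 gives 19.3 : 76.1 : 100.0 : 43.8.

19.3 : 76.1 : 100.0 : 43.8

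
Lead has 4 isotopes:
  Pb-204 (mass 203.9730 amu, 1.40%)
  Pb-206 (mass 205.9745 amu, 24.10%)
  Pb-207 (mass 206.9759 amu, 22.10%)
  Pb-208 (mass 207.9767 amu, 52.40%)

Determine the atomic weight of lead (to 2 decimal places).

Weight each isotope mass by its fractional abundance: 0.0140 × 203.9730 + 0.2410 × 205.9745 + 0.2210 × 206.9759 + 0.5240 × 207.9767
= 2.85562 + 49.63985 + 45.74167 + 108.97979 = 207.21693 amu

207.22 amu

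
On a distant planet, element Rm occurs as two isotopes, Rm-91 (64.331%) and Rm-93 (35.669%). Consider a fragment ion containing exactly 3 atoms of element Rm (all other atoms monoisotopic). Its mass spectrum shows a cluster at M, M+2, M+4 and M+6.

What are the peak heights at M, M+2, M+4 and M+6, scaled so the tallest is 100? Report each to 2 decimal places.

60.12 : 100.00 : 55.45 : 10.25

Expanding (0.64331 + 0.35669)^3:
P(M) = 0.64331^3 = 0.266232
P(M+2) = 3 × 0.64331^2 × 0.35669^1 = 0.442846
P(M+4) = 3 × 0.64331^1 × 0.35669^2 = 0.245541
P(M+6) = 0.35669^3 = 0.045381
The M+2 peak is largest (0.442846); scaling to 100 gives 60.12 : 100.00 : 55.45 : 10.25.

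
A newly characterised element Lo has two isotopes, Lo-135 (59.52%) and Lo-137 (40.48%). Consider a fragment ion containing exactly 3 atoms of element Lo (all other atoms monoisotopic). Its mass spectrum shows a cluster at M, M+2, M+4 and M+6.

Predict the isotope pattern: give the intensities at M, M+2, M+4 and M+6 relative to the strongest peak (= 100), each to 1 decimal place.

Each Lo atom is independently Lo-135 (p = 0.5952) or Lo-137 (q = 0.4048); the cluster is the binomial expansion (p + q)^3.
P(M) = 0.5952^3 = 0.210857
P(M+2) = 3 × 0.5952^2 × 0.4048^1 = 0.430217
P(M+4) = 3 × 0.5952^1 × 0.4048^2 = 0.292594
P(M+6) = 0.4048^3 = 0.066332
The M+2 peak is largest (0.430217); scaling to 100 gives 49.0 : 100.0 : 68.0 : 15.4.

49.0 : 100.0 : 68.0 : 15.4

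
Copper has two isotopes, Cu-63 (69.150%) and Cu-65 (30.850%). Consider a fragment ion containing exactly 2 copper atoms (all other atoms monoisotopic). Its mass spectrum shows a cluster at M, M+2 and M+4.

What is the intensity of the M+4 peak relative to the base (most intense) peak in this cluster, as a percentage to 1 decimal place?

Term probabilities: M 0.4782, M+2 0.4267, M+4 0.0952. Base peak = M.
P(M) = C(2,0) × 0.69150^2 × 0.30850^0 = 1 × 0.47817225 × 1.0000 = 0.478172 (base)
P(M+4) = C(2,2) × 0.69150^0 × 0.30850^2 = 1 × 1.0000 × 0.09517225 = 0.095172
Relative intensity = 0.095172 / 0.478172 × 100 = 19.9

19.9%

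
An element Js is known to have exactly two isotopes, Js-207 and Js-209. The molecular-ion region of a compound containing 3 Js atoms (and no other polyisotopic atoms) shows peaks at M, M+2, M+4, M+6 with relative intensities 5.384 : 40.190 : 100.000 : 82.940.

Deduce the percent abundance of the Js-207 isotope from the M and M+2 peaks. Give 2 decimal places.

If p is the fraction of Js that is Js-207, then I(M+2)/I(M) = [C(3,1)·p^2·(1−p)] / p^3 = 3·(1−p)/p = 40.190/5.384 = 7.4647
(1−p)/p = 7.4647/3 = 2.4882  ⇒  p = 1/(1 + 2.4882) = 0.2867
Js-207: 28.67%, Js-209: 71.33%.

28.67%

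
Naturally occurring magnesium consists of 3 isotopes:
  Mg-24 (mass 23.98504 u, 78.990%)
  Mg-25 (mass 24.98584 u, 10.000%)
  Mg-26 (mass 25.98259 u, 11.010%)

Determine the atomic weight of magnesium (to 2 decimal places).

Weight each isotope mass by its fractional abundance: 0.78990 × 23.98504 + 0.10000 × 24.98584 + 0.11010 × 25.98259
= 18.945783 + 2.498584 + 2.860683 = 24.305050 u

24.31 u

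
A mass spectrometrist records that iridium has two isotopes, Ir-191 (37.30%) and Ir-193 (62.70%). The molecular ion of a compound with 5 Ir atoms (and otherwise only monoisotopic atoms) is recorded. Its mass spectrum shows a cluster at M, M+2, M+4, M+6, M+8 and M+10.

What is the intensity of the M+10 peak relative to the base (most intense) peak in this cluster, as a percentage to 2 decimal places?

28.26%

(0.3730 + 0.6270)^5 gives M 0.0072, M+2 0.0607, M+4 0.2040, M+6 0.3429, M+8 0.2882, M+10 0.0969; the largest is M+6.
P(M+6) = C(5,3) × 0.3730^2 × 0.6270^3 = 10 × 0.139129 × 0.24649188 = 0.342942 (base)
P(M+10) = C(5,5) × 0.3730^0 × 0.6270^5 = 1 × 1.0000 × 0.09690311 = 0.096903
Relative intensity = 0.096903 / 0.342942 × 100 = 28.26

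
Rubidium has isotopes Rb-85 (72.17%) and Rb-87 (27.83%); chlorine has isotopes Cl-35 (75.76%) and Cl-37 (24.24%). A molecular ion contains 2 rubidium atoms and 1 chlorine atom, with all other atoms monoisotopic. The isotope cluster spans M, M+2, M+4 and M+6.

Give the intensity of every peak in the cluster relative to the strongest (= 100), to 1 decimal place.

91.6 : 100.0 : 36.2 : 4.4

Rubidium pattern (n=2): 0.52085089 : 0.40169822 : 0.07745089
Chlorine pattern (n=1): 0.7576 : 0.2424
Convolve the two distributions (both contribute in 2-u steps):
  M: 0.52085089×0.7576 = 0.394597
  M+2: 0.52085089×0.2424 + 0.40169822×0.7576 = 0.430581
  M+4: 0.40169822×0.2424 + 0.07745089×0.7576 = 0.156048
  M+6: 0.07745089×0.2424 = 0.018774
Scale to base peak (0.430581) = 100: 91.6 : 100.0 : 36.2 : 4.4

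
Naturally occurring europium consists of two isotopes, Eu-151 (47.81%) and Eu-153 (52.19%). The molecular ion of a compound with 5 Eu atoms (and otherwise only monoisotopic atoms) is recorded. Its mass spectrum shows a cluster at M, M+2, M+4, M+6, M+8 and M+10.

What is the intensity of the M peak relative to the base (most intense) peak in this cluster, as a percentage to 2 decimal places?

7.69%

Term probabilities: M 0.0250, M+2 0.1363, M+4 0.2977, M+6 0.3249, M+8 0.1774, M+10 0.0387. Base peak = M+6.
P(M+6) = C(5,3) × 0.4781^2 × 0.5219^3 = 10 × 0.22857961 × 0.14215492 = 0.324937 (base)
P(M) = C(5,0) × 0.4781^5 × 0.5219^0 = 1 × 0.02498007 × 1.0000 = 0.024980
Relative intensity = 0.024980 / 0.324937 × 100 = 7.69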